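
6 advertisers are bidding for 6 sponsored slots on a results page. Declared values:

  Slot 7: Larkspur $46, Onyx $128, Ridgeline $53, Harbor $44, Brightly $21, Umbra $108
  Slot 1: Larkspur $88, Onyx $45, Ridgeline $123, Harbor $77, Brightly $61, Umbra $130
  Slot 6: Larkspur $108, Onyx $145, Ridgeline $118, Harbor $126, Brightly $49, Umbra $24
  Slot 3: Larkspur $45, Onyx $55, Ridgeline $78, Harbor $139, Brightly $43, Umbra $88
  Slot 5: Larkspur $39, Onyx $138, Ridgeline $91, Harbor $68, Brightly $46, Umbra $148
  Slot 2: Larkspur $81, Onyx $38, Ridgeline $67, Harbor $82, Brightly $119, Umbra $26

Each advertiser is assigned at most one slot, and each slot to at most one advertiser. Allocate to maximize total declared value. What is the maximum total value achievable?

Maximum total: $765

Optimal: Larkspur→Slot 6 ($108), Onyx→Slot 7 ($128), Ridgeline→Slot 1 ($123), Harbor→Slot 3 ($139), Brightly→Slot 2 ($119), Umbra→Slot 5 ($148) — total 108+128+123+139+119+148 = $765.
Column-greedy (each slot in turn goes to its best remaining advertiser) gives $589, worse by 176.
Every other assignment is strictly worse.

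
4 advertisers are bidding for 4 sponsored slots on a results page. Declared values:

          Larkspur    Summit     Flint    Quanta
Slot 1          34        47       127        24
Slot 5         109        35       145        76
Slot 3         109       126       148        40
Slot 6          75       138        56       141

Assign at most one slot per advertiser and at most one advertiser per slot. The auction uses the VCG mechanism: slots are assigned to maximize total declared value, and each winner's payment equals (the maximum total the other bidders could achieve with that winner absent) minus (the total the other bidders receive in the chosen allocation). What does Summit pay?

Efficient allocation: Larkspur→Slot 5 ($109), Summit→Slot 3 ($126), Flint→Slot 1 ($127), Quanta→Slot 6 ($141); total welfare W = $503.
Summit receives Slot 3 at value $126, so the others get W − 126 = $377.
Without Summit: best allocation of the remaining 3 bidders over all 4 slots is Larkspur→Slot 5 ($109), Flint→Slot 3 ($148), Quanta→Slot 6 ($141), total $398.
VCG payment = (others' best without Summit) − (others' welfare with Summit) = 398 − 377 = $21.

Summit pays $21.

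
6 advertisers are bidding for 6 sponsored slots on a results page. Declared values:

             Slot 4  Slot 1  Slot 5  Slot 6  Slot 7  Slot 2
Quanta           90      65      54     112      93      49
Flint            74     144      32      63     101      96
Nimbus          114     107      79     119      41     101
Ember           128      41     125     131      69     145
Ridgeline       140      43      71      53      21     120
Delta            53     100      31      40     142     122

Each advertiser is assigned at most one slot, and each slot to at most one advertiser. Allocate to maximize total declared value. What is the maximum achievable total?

Optimal: Quanta→Slot 6 ($112), Flint→Slot 1 ($144), Nimbus→Slot 2 ($101), Ember→Slot 5 ($125), Ridgeline→Slot 4 ($140), Delta→Slot 7 ($142) — total 112+144+101+125+140+142 = $764.
Row-greedy (each advertiser in turn takes its best remaining slot) gives $728, worse by 36.
Next-best assignment: Quanta→Slot 6, Flint→Slot 1, Nimbus→Slot 5, Ember→Slot 2, Ridgeline→Slot 4, Delta→Slot 7 = $762.

Max total: $764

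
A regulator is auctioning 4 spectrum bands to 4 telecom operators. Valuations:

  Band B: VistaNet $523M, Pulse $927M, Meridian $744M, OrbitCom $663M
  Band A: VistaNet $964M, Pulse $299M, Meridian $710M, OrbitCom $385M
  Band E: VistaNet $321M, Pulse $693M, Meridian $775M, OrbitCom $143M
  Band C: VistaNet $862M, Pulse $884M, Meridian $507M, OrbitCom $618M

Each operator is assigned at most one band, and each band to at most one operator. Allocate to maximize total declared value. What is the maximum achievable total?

Optimal: VistaNet→Band A ($964M), Pulse→Band C ($884M), Meridian→Band E ($775M), OrbitCom→Band B ($663M) — total 964+884+775+663 = $3286M.
Column-greedy (each band in turn goes to its best remaining operator) gives $3284M, worse by 2.
Next-best assignment: VistaNet→Band A, Pulse→Band B, Meridian→Band E, OrbitCom→Band C = $3284M.

Max total: $3286M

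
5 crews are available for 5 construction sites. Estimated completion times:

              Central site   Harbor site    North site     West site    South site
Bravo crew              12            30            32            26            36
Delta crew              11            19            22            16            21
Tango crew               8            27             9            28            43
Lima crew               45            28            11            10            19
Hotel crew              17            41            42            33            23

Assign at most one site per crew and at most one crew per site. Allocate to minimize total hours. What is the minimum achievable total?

Optimal: Bravo crew→Central site (12 hours), Delta crew→Harbor site (19 hours), Tango crew→North site (9 hours), Lima crew→West site (10 hours), Hotel crew→South site (23 hours) — total 12+19+9+10+23 = 73 hours.

Min total: 73 hours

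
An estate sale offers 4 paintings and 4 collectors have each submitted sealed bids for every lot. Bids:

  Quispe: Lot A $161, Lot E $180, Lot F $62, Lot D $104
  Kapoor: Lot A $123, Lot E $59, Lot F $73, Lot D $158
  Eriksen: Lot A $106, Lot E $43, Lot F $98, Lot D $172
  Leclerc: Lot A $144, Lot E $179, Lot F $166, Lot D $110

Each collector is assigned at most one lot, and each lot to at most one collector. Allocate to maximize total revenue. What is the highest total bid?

Optimal: Quispe→Lot E ($180), Kapoor→Lot A ($123), Eriksen→Lot D ($172), Leclerc→Lot F ($166) — total 180+123+172+166 = $641.
Swapping Kapoor↔Leclerc (Kapoor→Lot F $73, Leclerc→Lot A $144) loses 72.

Maximum total: $641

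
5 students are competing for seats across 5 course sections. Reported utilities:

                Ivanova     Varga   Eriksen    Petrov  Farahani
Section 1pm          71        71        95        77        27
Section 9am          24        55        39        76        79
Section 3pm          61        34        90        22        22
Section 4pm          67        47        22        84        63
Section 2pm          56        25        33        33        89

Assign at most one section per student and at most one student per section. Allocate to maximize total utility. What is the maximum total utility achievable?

Optimal: Ivanova→Section 4pm (67 points), Varga→Section 1pm (71 points), Eriksen→Section 3pm (90 points), Petrov→Section 9am (76 points), Farahani→Section 2pm (89 points) — total 67+71+90+76+89 = 393 points.
Next-best assignment: Ivanova→Section 1pm, Varga→Section 9am, Eriksen→Section 3pm, Petrov→Section 4pm, Farahani→Section 2pm = 389 points.

Max total: 393 points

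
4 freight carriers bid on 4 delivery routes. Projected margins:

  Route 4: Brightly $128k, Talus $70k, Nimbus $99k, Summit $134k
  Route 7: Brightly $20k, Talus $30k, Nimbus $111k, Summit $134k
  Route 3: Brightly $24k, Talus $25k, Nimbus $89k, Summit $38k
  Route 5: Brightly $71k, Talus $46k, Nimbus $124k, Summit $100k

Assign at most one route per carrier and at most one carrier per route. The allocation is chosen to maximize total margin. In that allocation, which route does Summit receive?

Summit receives Route 7.

Optimal: Brightly→Route 4 ($128k), Talus→Route 3 ($25k), Nimbus→Route 5 ($124k), Summit→Route 7 ($134k) — total 128+25+124+134 = $411k.
Max-entry greedy (repeatedly take the single best remaining cell) gives $312k, worse by 99.
Next-best assignment: Brightly→Route 4, Talus→Route 5, Nimbus→Route 3, Summit→Route 7 = $397k.
Summit's own top route is Route 4 ($134k), but forcing Summit→Route 4 and reassigning the rest optimally gives only $341k — worse by 70.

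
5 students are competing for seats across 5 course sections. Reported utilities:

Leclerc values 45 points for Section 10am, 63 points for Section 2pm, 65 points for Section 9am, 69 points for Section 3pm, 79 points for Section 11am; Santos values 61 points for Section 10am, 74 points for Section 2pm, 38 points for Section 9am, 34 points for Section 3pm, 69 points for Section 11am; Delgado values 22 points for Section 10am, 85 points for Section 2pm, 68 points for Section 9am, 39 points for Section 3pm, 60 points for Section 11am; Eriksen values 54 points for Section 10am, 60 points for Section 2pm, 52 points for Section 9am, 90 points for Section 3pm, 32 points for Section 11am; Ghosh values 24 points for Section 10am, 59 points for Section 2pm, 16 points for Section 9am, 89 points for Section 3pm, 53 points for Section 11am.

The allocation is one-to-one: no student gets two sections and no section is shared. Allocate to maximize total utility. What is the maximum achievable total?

Treat this as an assignment problem: match each student to one section.
Optimal: Leclerc→Section 11am (79 points), Santos→Section 10am (61 points), Delgado→Section 2pm (85 points), Eriksen→Section 9am (52 points), Ghosh→Section 3pm (89 points) — total 79+61+85+52+89 = 366 points.
Column-greedy (each section in turn goes to its best remaining student) gives 354 points, worse by 12.
Next-best assignment: Leclerc→Section 11am, Santos→Section 2pm, Delgado→Section 9am, Eriksen→Section 10am, Ghosh→Section 3pm = 364 points.

Maximum total: 366 points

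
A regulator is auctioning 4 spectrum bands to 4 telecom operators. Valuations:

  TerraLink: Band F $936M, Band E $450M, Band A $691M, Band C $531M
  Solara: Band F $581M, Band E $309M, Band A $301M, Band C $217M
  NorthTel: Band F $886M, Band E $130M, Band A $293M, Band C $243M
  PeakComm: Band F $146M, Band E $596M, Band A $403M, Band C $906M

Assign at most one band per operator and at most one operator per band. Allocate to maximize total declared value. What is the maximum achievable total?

Optimal: TerraLink→Band A ($691M), Solara→Band E ($309M), NorthTel→Band F ($886M), PeakComm→Band C ($906M) — total 691+309+886+906 = $2792M.
Row-greedy (each operator in turn takes its best remaining band) gives $2444M, worse by 348.
Swapping PeakComm↔Solara (PeakComm→Band E $596M, Solara→Band C $217M) loses 402.
No other one-to-one assignment exceeds $2792M.

Max total: $2792M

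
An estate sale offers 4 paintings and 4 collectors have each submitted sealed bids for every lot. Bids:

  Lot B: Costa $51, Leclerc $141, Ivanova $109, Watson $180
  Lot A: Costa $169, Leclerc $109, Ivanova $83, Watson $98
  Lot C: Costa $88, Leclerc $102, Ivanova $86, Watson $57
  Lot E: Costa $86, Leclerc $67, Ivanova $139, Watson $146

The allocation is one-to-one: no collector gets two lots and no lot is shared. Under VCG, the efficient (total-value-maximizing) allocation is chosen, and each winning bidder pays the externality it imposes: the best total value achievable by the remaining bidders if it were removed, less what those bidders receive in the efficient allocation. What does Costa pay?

Efficient allocation: Costa→Lot A ($169), Leclerc→Lot C ($102), Ivanova→Lot E ($139), Watson→Lot B ($180); total welfare W = $590.
Costa receives Lot A at value $169, so the others get W − 169 = $421.
Without Costa: best allocation of the remaining 3 bidders over all 4 lots is Leclerc→Lot A ($109), Ivanova→Lot E ($139), Watson→Lot B ($180), total $428.
VCG payment = (others' best without Costa) − (others' welfare with Costa) = 428 − 421 = $7.

Costa pays $7.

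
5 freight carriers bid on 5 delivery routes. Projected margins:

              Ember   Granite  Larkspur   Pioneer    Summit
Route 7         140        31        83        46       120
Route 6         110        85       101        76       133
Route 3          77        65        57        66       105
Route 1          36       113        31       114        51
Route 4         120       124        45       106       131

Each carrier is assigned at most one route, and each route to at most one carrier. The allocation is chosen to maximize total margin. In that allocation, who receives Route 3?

Treat this as an assignment problem: match each carrier to one route.
Optimal: Ember→Route 7 ($140k), Granite→Route 4 ($124k), Larkspur→Route 6 ($101k), Pioneer→Route 1 ($114k), Summit→Route 3 ($105k) — total 140+124+101+114+105 = $584k.
Max-entry greedy (repeatedly take the single best remaining cell) gives $568k, worse by 16.
Swapping Granite↔Pioneer (Granite→Route 1 $113k, Pioneer→Route 4 $106k) loses 19.
Summit's own top route is Route 6 ($133k), but forcing Summit→Route 6 and reassigning the rest optimally gives only $568k — worse by 16.

Summit receives Route 3.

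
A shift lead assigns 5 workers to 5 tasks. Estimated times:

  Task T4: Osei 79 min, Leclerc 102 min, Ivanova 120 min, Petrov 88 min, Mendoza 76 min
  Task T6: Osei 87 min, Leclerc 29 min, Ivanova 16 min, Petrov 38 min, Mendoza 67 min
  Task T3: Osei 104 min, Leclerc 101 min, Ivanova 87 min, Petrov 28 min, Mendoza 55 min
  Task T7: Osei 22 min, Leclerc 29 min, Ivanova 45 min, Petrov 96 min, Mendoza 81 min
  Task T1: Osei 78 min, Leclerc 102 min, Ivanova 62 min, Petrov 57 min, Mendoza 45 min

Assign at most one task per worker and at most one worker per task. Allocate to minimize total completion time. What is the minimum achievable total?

Optimal: Osei→Task T4 (79 min), Leclerc→Task T7 (29 min), Ivanova→Task T6 (16 min), Petrov→Task T3 (28 min), Mendoza→Task T1 (45 min) — total 79+29+16+28+45 = 197 min.
Next-best assignment: Osei→Task T7, Leclerc→Task T4, Ivanova→Task T6, Petrov→Task T3, Mendoza→Task T1 = 213 min.
No other one-to-one assignment undercuts 197 min.

Min total: 197 min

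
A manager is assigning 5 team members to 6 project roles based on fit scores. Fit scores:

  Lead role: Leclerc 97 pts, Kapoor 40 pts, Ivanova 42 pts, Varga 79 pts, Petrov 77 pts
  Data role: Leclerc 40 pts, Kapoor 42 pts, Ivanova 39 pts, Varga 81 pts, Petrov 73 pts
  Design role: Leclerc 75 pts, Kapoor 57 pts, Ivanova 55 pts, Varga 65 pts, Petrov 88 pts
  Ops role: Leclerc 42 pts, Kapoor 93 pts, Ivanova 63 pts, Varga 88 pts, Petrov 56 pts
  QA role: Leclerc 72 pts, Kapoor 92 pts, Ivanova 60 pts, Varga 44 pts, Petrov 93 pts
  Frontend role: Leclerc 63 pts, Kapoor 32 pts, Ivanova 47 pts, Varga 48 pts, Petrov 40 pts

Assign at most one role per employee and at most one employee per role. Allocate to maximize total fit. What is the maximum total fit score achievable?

Treat this as an assignment problem: match each employee to one role.
Optimal: Leclerc→Lead role (97 pts), Kapoor→QA role (92 pts), Ivanova→Ops role (63 pts), Varga→Data role (81 pts), Petrov→Design role (88 pts) — total 97+92+63+81+88 = 421 pts.
Max-entry greedy (repeatedly take the single best remaining cell) gives 419 pts, worse by 2.
Next-best assignment: Leclerc→Lead role, Kapoor→Ops role, Ivanova→Design role, Varga→Data role, Petrov→QA role = 419 pts.

Max total: 421 pts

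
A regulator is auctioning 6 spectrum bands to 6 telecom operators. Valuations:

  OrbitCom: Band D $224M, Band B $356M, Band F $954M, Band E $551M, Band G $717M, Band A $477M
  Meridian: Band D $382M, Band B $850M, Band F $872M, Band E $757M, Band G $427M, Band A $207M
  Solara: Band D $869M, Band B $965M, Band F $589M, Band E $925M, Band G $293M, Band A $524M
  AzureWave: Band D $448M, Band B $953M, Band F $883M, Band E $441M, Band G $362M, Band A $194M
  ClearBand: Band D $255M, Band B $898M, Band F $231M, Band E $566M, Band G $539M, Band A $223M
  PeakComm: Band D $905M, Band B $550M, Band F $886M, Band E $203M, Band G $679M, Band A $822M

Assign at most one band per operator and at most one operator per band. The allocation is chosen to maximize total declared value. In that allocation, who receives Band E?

Optimal: OrbitCom→Band G ($717M), Meridian→Band E ($757M), Solara→Band D ($869M), AzureWave→Band F ($883M), ClearBand→Band B ($898M), PeakComm→Band A ($822M) — total 717+757+869+883+898+822 = $4946M.
Max-entry greedy (repeatedly take the single best remaining cell) gives $4314M, worse by 632.
Every other assignment is strictly worse.
Meridian's own top band is Band F ($872M), but forcing Meridian→Band F and reassigning the rest optimally gives only $4799M — worse by 147.

Meridian receives Band E.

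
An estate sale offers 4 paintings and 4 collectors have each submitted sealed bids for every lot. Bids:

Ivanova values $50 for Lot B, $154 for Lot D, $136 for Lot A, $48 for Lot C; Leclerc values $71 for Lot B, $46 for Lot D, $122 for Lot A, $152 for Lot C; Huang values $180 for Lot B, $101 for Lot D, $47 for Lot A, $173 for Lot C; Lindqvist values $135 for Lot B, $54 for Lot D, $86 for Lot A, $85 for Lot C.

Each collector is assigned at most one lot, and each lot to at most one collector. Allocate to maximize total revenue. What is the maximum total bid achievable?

Max total: $584

Optimal: Ivanova→Lot D ($154), Leclerc→Lot A ($122), Huang→Lot C ($173), Lindqvist→Lot B ($135) — total 154+122+173+135 = $584.
Max-entry greedy (repeatedly take the single best remaining cell) gives $572, worse by 12.
Next-best assignment: Ivanova→Lot D, Leclerc→Lot C, Huang→Lot B, Lindqvist→Lot A = $572.
No other one-to-one assignment exceeds $584.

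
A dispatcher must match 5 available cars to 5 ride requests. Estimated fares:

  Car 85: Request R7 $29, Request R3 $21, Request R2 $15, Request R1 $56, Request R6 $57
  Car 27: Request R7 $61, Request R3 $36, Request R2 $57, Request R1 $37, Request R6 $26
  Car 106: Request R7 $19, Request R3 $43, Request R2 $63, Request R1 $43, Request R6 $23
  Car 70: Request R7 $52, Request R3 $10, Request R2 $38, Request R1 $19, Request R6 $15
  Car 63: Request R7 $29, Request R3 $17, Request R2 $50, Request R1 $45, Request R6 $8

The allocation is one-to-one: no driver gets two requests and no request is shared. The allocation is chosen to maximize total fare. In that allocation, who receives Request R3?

Optimal: Car 85→Request R6 ($57), Car 27→Request R2 ($57), Car 106→Request R3 ($43), Car 70→Request R7 ($52), Car 63→Request R1 ($45) — total 57+57+43+52+45 = $254.
No other one-to-one assignment exceeds $254.
Car 106's own top request is Request R2 ($63), but forcing Car 106→Request R2 and reassigning the rest optimally gives only $253 — worse by 1.

Car 106 receives Request R3.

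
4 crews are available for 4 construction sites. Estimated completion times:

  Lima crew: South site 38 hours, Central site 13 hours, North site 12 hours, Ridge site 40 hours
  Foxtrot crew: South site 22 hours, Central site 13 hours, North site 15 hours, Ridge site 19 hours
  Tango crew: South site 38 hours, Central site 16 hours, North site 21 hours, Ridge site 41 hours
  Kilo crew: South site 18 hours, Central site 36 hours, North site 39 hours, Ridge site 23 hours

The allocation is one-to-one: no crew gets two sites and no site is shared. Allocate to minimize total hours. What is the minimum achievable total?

Minimum total: 65 hours

Treat this as an assignment problem: match each crew to one site.
Optimal: Lima crew→North site (12 hours), Foxtrot crew→Ridge site (19 hours), Tango crew→Central site (16 hours), Kilo crew→South site (18 hours) — total 12+19+16+18 = 65 hours.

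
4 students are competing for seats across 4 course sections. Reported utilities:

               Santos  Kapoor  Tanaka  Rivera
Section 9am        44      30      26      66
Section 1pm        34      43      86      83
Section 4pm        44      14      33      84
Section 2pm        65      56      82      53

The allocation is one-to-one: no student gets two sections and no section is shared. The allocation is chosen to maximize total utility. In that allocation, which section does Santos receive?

Santos receives Section 9am.

This is a one-to-one assignment (maximum-weight bipartite matching).
Optimal: Santos→Section 9am (44 points), Kapoor→Section 2pm (56 points), Tanaka→Section 1pm (86 points), Rivera→Section 4pm (84 points) — total 44+56+86+84 = 270 points.
Column-greedy (each section in turn goes to its best remaining student) gives 252 points, worse by 18.
Next-best assignment: Santos→Section 2pm, Kapoor→Section 9am, Tanaka→Section 1pm, Rivera→Section 4pm = 265 points.
Swapping Santos↔Rivera (Santos→Section 4pm 44 points, Rivera→Section 9am 66 points) loses 18.
Checked against all permutations: 270 points is optimal.
Santos's own top section is Section 2pm (65 points), but forcing Santos→Section 2pm and reassigning the rest optimally gives only 265 points — worse by 5.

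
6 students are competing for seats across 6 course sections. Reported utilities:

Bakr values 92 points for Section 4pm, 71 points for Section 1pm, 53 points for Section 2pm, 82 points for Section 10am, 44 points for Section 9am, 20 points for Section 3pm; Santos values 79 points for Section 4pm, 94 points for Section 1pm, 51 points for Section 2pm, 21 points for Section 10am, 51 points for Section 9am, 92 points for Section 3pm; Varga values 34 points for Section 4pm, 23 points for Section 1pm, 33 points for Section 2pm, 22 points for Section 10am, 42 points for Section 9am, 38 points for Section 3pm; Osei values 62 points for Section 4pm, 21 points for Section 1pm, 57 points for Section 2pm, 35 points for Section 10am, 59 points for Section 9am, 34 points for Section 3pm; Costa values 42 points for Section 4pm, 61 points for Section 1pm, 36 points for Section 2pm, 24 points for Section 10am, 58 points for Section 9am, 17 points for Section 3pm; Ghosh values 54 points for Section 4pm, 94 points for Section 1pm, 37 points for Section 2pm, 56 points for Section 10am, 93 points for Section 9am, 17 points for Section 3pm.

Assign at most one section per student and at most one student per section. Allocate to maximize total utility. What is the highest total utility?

Maximum total: 423 points

Optimal: Bakr→Section 10am (82 points), Santos→Section 3pm (92 points), Varga→Section 2pm (33 points), Osei→Section 4pm (62 points), Costa→Section 1pm (61 points), Ghosh→Section 9am (93 points) — total 82+92+33+62+61+93 = 423 points.
Column-greedy (each section in turn goes to its best remaining student) gives 395 points, worse by 28.
Next-best assignment: Bakr→Section 10am, Santos→Section 3pm, Varga→Section 2pm, Osei→Section 4pm, Costa→Section 9am, Ghosh→Section 1pm = 421 points.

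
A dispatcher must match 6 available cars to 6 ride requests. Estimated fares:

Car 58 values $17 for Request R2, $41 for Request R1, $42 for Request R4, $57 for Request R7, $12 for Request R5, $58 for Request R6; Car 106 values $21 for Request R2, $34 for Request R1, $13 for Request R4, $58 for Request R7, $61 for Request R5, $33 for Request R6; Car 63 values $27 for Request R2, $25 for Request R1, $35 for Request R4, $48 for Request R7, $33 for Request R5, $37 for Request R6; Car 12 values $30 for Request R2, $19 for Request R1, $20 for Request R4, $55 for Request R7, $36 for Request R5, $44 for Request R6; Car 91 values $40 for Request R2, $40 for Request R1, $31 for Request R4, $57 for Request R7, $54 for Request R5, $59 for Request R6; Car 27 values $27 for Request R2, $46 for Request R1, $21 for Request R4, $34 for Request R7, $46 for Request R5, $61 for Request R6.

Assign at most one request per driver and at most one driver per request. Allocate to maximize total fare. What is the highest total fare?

Maximum total: $295

Treat this as an assignment problem: match each driver to one request.
Optimal: Car 58→Request R6 ($58), Car 106→Request R5 ($61), Car 63→Request R4 ($35), Car 12→Request R7 ($55), Car 91→Request R2 ($40), Car 27→Request R1 ($46) — total 58+61+35+55+40+46 = $295.
Max-entry greedy (repeatedly take the single best remaining cell) gives $273, worse by 22.
Next-best assignment: Car 58→Request R1, Car 106→Request R5, Car 63→Request R4, Car 12→Request R7, Car 91→Request R2, Car 27→Request R6 = $293.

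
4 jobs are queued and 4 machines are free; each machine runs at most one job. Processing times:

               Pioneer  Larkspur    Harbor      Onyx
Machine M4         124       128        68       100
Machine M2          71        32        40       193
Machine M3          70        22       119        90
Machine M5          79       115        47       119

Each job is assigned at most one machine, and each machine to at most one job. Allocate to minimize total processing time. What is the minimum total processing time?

Optimal: Pioneer→Machine M2 (71 min), Larkspur→Machine M3 (22 min), Harbor→Machine M5 (47 min), Onyx→Machine M4 (100 min) — total 71+22+47+100 = 240 min.
Column-greedy (each machine in turn goes to its cheapest remaining job) gives 289 min, worse by 49.
Next-best assignment: Pioneer→Machine M5, Larkspur→Machine M3, Harbor→Machine M2, Onyx→Machine M4 = 241 min.
Swapping Harbor↔Larkspur (Harbor→Machine M3 119 min, Larkspur→Machine M5 115 min) adds 165.

Minimum total: 240 min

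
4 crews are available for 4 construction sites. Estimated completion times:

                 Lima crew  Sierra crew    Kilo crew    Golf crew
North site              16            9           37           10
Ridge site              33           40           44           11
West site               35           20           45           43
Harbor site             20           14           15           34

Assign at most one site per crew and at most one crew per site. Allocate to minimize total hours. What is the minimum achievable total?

Minimum total: 62 hours

Optimal: Lima crew→North site (16 hours), Sierra crew→West site (20 hours), Kilo crew→Harbor site (15 hours), Golf crew→Ridge site (11 hours) — total 16+20+15+11 = 62 hours.
Swapping Sierra crew↔Kilo crew (Sierra crew→Harbor site 14 hours, Kilo crew→West site 45 hours) adds 24.
Checked against all permutations: 62 hours is optimal.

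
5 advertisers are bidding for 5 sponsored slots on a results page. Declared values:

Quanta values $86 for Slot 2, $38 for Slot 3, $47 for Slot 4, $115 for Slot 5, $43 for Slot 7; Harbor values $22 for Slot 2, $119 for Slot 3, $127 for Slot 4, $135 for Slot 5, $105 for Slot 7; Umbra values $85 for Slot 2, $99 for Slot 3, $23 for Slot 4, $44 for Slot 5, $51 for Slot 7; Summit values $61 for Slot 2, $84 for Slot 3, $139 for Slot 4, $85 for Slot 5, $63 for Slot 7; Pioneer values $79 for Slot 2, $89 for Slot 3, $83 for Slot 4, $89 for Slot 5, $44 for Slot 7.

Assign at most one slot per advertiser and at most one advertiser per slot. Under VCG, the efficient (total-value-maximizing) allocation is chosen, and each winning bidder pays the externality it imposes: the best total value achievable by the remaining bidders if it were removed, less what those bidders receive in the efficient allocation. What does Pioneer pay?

Pioneer pays $1.

Efficient allocation: Quanta→Slot 5 ($115), Harbor→Slot 7 ($105), Umbra→Slot 3 ($99), Summit→Slot 4 ($139), Pioneer→Slot 2 ($79); total welfare W = $537.
Pioneer receives Slot 2 at value $79, so the others get W − 79 = $458.
Without Pioneer: best allocation of the remaining 4 bidders over all 5 slots is Quanta→Slot 2 ($86), Harbor→Slot 5 ($135), Umbra→Slot 3 ($99), Summit→Slot 4 ($139), total $459.
VCG payment = (others' best without Pioneer) − (others' welfare with Pioneer) = 459 − 458 = $1.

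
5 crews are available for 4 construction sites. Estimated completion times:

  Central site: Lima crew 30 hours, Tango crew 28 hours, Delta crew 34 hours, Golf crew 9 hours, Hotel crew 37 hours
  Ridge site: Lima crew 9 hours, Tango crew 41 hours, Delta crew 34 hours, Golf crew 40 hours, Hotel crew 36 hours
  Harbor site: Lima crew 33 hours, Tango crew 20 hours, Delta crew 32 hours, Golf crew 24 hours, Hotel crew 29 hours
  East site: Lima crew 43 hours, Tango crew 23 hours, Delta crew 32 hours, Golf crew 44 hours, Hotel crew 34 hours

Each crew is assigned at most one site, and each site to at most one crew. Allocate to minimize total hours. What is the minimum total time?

Min total: 70 hours

Optimal: Golf crew→Central site (9 hours), Lima crew→Ridge site (9 hours), Tango crew→Harbor site (20 hours), Delta crew→East site (32 hours) — total 9+9+20+32 = 70 hours.
Swapping Delta crew↔Golf crew (Delta crew→Central site 34 hours, Golf crew→East site 44 hours) adds 37.
No other one-to-one assignment undercuts 70 hours.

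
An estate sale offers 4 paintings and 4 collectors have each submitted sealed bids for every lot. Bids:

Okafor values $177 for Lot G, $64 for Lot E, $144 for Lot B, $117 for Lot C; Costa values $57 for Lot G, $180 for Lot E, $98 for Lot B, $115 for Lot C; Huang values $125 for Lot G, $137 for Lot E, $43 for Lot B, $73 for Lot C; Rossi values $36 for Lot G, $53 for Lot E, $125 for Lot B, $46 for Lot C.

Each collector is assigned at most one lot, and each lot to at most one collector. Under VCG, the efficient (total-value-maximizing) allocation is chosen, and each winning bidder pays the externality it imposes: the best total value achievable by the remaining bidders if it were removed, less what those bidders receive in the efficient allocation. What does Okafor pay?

Efficient allocation: Okafor→Lot G ($177), Costa→Lot E ($180), Huang→Lot C ($73), Rossi→Lot B ($125); total welfare W = $555.
Okafor receives Lot G at value $177, so the others get W − 177 = $378.
Without Okafor: best allocation of the remaining 3 bidders over all 4 lots is Costa→Lot E ($180), Huang→Lot G ($125), Rossi→Lot B ($125), total $430.
VCG payment = (others' best without Okafor) − (others' welfare with Okafor) = 430 − 378 = $52.

Okafor pays $52.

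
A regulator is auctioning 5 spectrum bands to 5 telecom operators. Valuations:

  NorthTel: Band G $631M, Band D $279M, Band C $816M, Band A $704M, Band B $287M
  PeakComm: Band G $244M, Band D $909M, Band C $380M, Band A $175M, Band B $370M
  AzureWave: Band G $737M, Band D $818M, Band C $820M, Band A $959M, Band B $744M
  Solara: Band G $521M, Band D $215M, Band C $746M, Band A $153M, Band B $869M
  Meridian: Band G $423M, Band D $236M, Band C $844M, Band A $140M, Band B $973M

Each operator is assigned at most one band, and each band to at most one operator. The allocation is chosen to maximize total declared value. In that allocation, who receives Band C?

Solara receives Band C.

Optimal: NorthTel→Band G ($631M), PeakComm→Band D ($909M), AzureWave→Band A ($959M), Solara→Band C ($746M), Meridian→Band B ($973M) — total 631+909+959+746+973 = $4218M.
Column-greedy (each band in turn goes to its best remaining operator) gives $4063M, worse by 155.
Next-best assignment: NorthTel→Band G, PeakComm→Band D, AzureWave→Band A, Solara→Band B, Meridian→Band C = $4212M.
No other one-to-one assignment exceeds $4218M.
Solara's own top band is Band B ($869M), but forcing Solara→Band B and reassigning the rest optimally gives only $4212M — worse by 6.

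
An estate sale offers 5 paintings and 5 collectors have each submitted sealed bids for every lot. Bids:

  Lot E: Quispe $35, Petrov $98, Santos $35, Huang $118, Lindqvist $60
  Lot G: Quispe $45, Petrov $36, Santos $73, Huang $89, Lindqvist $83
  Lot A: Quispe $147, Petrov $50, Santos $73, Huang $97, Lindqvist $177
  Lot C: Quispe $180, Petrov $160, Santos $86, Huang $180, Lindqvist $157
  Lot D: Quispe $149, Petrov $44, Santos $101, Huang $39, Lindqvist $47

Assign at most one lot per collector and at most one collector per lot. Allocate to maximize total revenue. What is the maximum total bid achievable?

Maximum total: $677

Optimal: Quispe→Lot D ($149), Petrov→Lot E ($98), Santos→Lot G ($73), Huang→Lot C ($180), Lindqvist→Lot A ($177) — total 149+98+73+180+177 = $677.
Max-entry greedy (repeatedly take the single best remaining cell) gives $612, worse by 65.
Checked against all permutations: $677 is optimal.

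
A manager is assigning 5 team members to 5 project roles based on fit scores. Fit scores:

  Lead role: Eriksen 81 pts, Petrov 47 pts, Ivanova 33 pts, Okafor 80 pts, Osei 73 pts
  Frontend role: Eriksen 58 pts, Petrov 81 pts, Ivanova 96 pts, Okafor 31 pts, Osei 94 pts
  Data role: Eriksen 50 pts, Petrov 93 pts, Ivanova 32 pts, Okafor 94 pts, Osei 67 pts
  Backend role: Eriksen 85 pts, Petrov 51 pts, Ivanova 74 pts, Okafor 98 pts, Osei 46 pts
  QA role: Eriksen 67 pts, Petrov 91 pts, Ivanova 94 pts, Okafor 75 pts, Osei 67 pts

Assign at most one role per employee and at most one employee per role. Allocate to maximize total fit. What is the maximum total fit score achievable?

Maximum total: 460 pts

Treat this as an assignment problem: match each employee to one role.
Optimal: Eriksen→Lead role (81 pts), Petrov→Data role (93 pts), Ivanova→QA role (94 pts), Okafor→Backend role (98 pts), Osei→Frontend role (94 pts) — total 81+93+94+98+94 = 460 pts.
Row-greedy (each employee in turn takes its best remaining role) gives 421 pts, worse by 39.
Next-best assignment: Eriksen→Backend role, Petrov→Data role, Ivanova→QA role, Okafor→Lead role, Osei→Frontend role = 446 pts.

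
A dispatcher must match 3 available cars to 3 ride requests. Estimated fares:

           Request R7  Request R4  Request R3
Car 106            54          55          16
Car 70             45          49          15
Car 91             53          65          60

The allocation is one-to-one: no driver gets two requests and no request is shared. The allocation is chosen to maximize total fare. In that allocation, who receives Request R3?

Optimal: Car 106→Request R7 ($54), Car 70→Request R4 ($49), Car 91→Request R3 ($60) — total 54+49+60 = $163.
Column-greedy (each request in turn goes to its best remaining driver) gives $134, worse by 29.
Next-best assignment: Car 106→Request R4, Car 70→Request R7, Car 91→Request R3 = $160.
Every other assignment is strictly worse.
Car 91's own top request is Request R4 ($65), but forcing Car 91→Request R4 and reassigning the rest optimally gives only $134 — worse by 29.

Car 91 receives Request R3.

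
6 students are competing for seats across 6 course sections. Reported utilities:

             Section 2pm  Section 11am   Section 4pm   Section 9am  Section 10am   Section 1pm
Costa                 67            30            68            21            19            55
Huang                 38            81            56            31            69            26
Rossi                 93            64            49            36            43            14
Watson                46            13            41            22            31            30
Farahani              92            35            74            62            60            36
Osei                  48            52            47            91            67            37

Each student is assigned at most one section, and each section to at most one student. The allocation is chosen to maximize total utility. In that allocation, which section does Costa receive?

Costa receives Section 1pm.

Optimal: Costa→Section 1pm (55 points), Huang→Section 11am (81 points), Rossi→Section 2pm (93 points), Watson→Section 10am (31 points), Farahani→Section 4pm (74 points), Osei→Section 9am (91 points) — total 55+81+93+31+74+91 = 425 points.
Row-greedy (each student in turn takes its best remaining section) gives 372 points, worse by 53.
Costa's own top section is Section 4pm (68 points), but forcing Costa→Section 4pm and reassigning the rest optimally gives only 423 points — worse by 2.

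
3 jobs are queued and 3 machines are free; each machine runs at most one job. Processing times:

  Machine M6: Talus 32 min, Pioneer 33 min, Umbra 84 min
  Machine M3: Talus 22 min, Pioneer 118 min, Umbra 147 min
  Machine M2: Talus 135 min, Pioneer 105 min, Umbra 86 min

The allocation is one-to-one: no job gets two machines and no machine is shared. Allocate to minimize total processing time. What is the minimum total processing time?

Minimum total: 141 min

This is the linear assignment problem.
Optimal: Talus→Machine M3 (22 min), Pioneer→Machine M6 (33 min), Umbra→Machine M2 (86 min) — total 22+33+86 = 141 min.
Column-greedy (each machine in turn goes to its cheapest remaining job) gives 236 min, worse by 95.
Swapping Umbra↔Pioneer (Umbra→Machine M6 84 min, Pioneer→Machine M2 105 min) adds 70.
Checked against all permutations: 141 min is optimal.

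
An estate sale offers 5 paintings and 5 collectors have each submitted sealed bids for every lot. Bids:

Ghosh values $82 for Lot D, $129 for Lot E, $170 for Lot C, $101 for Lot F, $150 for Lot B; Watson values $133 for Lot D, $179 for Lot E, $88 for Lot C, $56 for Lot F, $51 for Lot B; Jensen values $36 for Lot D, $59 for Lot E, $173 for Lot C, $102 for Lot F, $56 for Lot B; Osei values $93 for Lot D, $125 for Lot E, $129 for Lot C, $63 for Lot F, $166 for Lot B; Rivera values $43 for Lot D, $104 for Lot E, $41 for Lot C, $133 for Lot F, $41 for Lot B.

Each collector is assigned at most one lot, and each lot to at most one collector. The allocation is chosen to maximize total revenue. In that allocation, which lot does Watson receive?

Watson receives Lot D.

Optimal: Ghosh→Lot E ($129), Watson→Lot D ($133), Jensen→Lot C ($173), Osei→Lot B ($166), Rivera→Lot F ($133) — total 129+133+173+166+133 = $734.
Max-entry greedy (repeatedly take the single best remaining cell) gives $733, worse by 1.
Next-best assignment: Ghosh→Lot D, Watson→Lot E, Jensen→Lot C, Osei→Lot B, Rivera→Lot F = $733.
No other one-to-one assignment exceeds $734.
Watson's own top lot is Lot E ($179), but forcing Watson→Lot E and reassigning the rest optimally gives only $733 — worse by 1.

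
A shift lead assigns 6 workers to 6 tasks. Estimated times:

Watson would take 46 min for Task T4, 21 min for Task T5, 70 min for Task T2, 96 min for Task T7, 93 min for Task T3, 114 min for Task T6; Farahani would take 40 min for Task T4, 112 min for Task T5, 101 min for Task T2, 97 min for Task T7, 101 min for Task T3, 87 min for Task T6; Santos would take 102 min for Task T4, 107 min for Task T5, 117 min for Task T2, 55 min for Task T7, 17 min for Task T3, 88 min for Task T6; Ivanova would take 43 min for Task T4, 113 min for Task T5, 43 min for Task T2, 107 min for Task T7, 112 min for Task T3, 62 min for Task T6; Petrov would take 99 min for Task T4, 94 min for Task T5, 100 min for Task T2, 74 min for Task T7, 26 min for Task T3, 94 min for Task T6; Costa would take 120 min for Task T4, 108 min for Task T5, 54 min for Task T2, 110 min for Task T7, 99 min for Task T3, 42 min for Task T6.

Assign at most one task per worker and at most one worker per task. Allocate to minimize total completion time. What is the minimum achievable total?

This is the linear assignment problem.
Optimal: Watson→Task T5 (21 min), Farahani→Task T4 (40 min), Santos→Task T7 (55 min), Ivanova→Task T2 (43 min), Petrov→Task T3 (26 min), Costa→Task T6 (42 min) — total 21+40+55+43+26+42 = 227 min.
Next-best assignment: Watson→Task T5, Farahani→Task T4, Santos→Task T3, Ivanova→Task T2, Petrov→Task T7, Costa→Task T6 = 237 min.
Swapping Costa↔Farahani (Costa→Task T4 120 min, Farahani→Task T6 87 min) adds 125.
Checked against all permutations: 227 min is optimal.

Min total: 227 min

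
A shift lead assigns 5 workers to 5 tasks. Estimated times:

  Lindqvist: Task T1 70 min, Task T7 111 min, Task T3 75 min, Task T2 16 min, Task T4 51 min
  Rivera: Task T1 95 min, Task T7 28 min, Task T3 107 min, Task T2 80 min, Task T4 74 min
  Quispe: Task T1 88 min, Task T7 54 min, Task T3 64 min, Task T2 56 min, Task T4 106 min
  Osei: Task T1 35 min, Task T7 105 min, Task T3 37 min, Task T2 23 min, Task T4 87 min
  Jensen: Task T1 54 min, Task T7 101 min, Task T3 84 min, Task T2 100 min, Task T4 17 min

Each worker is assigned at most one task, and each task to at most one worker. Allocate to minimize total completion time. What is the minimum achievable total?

This is a one-to-one assignment (minimum-cost bipartite matching).
Optimal: Lindqvist→Task T2 (16 min), Rivera→Task T7 (28 min), Quispe→Task T3 (64 min), Osei→Task T1 (35 min), Jensen→Task T4 (17 min) — total 16+28+64+35+17 = 160 min.
Next-best assignment: Lindqvist→Task T2, Rivera→Task T7, Quispe→Task T1, Osei→Task T3, Jensen→Task T4 = 186 min.

Min total: 160 min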